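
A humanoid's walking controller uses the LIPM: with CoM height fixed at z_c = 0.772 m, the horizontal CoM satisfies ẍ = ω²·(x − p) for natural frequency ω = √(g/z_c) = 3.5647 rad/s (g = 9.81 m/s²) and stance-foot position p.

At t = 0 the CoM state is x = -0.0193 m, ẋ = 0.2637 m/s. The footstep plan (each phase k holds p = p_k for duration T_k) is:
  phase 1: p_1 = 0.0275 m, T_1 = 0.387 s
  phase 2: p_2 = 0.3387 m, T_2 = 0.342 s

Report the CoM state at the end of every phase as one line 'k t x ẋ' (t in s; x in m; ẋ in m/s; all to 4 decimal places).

phase 1: p=0.0275, T=0.387, ωT=1.379539, cosh=2.112382, sinh=1.860687; start (x,ẋ)=(-0.019300, 0.263700) → end (x,ẋ)=(0.066286, 0.246620)
phase 2: p=0.3387, T=0.342, ωT=1.219127, cosh=1.839861, sinh=1.544373; start (x,ẋ)=(0.066286, 0.246620) → end (x,ẋ)=(-0.055659, -1.045956)

1 0.3870 0.0663 0.2466
2 0.7290 -0.0557 -1.0460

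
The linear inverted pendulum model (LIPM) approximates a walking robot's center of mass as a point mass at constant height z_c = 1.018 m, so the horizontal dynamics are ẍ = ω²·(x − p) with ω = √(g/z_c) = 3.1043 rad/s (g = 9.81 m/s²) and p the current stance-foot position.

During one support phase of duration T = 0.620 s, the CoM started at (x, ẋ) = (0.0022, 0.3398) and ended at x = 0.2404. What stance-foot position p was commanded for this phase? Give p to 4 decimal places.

ωT = 3.1043·0.620 = 1.924666; cosh(ωT) = 3.499392, sinh(ωT) = 3.353467
x(T) = p + (x₀−p)·cosh(ωT) + (ẋ₀/ω)·sinh(ωT) ⇒ p·(1 − cosh) = x(T) − x₀·cosh − (ẋ₀/ω)·sinh
numerator   = 0.2404 − (0.0022)·3.499392 − (0.3398/3.1043)·3.353467 = -0.134373
denominator = 1 − 3.499392 = -2.499392
p = -0.134373 / -2.499392 = 0.0538

p = 0.0538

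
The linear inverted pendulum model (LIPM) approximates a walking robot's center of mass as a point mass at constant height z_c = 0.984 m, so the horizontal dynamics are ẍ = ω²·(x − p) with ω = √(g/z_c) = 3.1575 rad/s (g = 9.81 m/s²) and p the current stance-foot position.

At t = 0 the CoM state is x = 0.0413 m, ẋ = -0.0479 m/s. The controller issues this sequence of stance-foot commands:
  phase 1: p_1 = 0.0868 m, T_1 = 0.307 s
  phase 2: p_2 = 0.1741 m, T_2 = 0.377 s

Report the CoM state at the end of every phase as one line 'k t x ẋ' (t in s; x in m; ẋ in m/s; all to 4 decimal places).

1 0.3070 0.0011 -0.2343
2 0.6840 -0.2474 -1.2361

phase 1: p=0.0868, T=0.307, ωT=0.969353, cosh=1.507783, sinh=1.128454; start (x,ẋ)=(0.041300, -0.047900) → end (x,ẋ)=(0.001077, -0.234344)
phase 2: p=0.1741, T=0.377, ωT=1.190378, cosh=1.796214, sinh=1.492108; start (x,ẋ)=(0.001077, -0.234344) → end (x,ẋ)=(-0.247428, -1.236100)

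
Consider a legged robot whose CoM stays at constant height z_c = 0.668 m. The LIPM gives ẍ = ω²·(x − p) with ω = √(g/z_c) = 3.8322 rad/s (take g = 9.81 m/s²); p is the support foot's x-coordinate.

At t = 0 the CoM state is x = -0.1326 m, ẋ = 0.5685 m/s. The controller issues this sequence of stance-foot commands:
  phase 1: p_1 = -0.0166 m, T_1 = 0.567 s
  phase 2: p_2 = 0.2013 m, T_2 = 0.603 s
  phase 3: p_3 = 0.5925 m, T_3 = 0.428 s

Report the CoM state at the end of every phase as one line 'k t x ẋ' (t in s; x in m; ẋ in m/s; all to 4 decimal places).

1 0.5670 0.1104 0.6021
2 1.1700 0.5229 1.3266
3 1.5980 1.2651 2.8865

phase 1: p=-0.0166, T=0.567, ωT=2.172857, cosh=4.448599, sinh=4.334747; start (x,ẋ)=(-0.132600, 0.568500) → end (x,ẋ)=(0.110414, 0.602081)
phase 2: p=0.2013, T=0.603, ωT=2.310817, cosh=5.090918, sinh=4.991737; start (x,ẋ)=(0.110414, 0.602081) → end (x,ẋ)=(0.522866, 1.326564)
phase 3: p=0.5925, T=0.428, ωT=1.640182, cosh=2.675025, sinh=2.481080; start (x,ẋ)=(0.522866, 1.326564) → end (x,ẋ)=(1.265085, 2.886515)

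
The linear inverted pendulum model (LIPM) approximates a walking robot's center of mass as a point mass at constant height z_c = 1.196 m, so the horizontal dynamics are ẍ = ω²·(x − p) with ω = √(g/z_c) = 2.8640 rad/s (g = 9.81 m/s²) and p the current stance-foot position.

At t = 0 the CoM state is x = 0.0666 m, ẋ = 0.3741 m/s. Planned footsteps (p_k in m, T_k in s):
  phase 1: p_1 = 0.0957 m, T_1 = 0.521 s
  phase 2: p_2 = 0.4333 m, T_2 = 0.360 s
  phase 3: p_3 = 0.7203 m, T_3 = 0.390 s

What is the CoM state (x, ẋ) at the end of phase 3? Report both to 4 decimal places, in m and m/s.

phase 1: p=0.0957, T=0.521, ωT=1.492144, cosh=2.335754, sinh=2.110864; start (x,ẋ)=(0.066600, 0.374100) → end (x,ẋ)=(0.303454, 0.697881)
phase 2: p=0.4333, T=0.360, ωT=1.031040, cosh=1.580308, sinh=1.223672; start (x,ẋ)=(0.303454, 0.697881) → end (x,ẋ)=(0.526280, 0.647809)
phase 3: p=0.7203, T=0.390, ωT=1.116960, cosh=1.691412, sinh=1.364139; start (x,ẋ)=(0.526280, 0.647809) → end (x,ẋ)=(0.700687, 0.337695)

x = 0.7007, ẋ = 0.3377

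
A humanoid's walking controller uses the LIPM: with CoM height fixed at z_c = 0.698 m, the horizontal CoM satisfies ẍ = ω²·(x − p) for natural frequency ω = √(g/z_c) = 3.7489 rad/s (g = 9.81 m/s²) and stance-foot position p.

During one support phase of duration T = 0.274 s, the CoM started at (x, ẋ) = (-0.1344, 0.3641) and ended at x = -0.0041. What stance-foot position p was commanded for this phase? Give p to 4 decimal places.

p = -0.1553

ωT = 3.7489·0.274 = 1.027199; cosh(ωT) = 1.575619, sinh(ωT) = 1.217611
x(T) = p + (x₀−p)·cosh(ωT) + (ẋ₀/ω)·sinh(ωT) ⇒ p·(1 − cosh) = x(T) − x₀·cosh − (ẋ₀/ω)·sinh
numerator   = -0.0041 − (-0.1344)·1.575619 − (0.3641/3.7489)·1.217611 = 0.089407
denominator = 1 − 1.575619 = -0.575619
p = 0.089407 / -0.575619 = -0.1553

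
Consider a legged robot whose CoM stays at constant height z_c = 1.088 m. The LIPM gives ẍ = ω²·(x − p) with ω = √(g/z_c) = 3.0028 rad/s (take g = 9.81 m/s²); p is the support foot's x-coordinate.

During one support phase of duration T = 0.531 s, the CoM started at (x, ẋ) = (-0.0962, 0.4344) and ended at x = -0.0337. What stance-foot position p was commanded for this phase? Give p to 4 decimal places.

p = 0.0822

ωT = 3.0028·0.531 = 1.594487; cosh(ωT) = 2.564407, sinh(ωT) = 2.361394
x(T) = p + (x₀−p)·cosh(ωT) + (ẋ₀/ω)·sinh(ωT) ⇒ p·(1 − cosh) = x(T) − x₀·cosh − (ẋ₀/ω)·sinh
numerator   = -0.0337 − (-0.0962)·2.564407 − (0.4344/3.0028)·2.361394 = -0.128615
denominator = 1 − 2.564407 = -1.564407
p = -0.128615 / -1.564407 = 0.0822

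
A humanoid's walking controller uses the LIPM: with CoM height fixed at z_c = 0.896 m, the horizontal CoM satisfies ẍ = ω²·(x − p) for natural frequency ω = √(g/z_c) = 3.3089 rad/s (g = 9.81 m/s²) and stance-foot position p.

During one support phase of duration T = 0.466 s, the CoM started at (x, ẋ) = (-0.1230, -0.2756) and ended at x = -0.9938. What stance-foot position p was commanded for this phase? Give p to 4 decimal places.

p = 0.3515

ωT = 3.3089·0.466 = 1.541947; cosh(ωT) = 2.443823, sinh(ωT) = 2.229859
x(T) = p + (x₀−p)·cosh(ωT) + (ẋ₀/ω)·sinh(ωT) ⇒ p·(1 − cosh) = x(T) − x₀·cosh − (ẋ₀/ω)·sinh
numerator   = -0.9938 − (-0.1230)·2.443823 − (-0.2756/3.3089)·2.229859 = -0.507484
denominator = 1 − 2.443823 = -1.443823
p = -0.507484 / -1.443823 = 0.3515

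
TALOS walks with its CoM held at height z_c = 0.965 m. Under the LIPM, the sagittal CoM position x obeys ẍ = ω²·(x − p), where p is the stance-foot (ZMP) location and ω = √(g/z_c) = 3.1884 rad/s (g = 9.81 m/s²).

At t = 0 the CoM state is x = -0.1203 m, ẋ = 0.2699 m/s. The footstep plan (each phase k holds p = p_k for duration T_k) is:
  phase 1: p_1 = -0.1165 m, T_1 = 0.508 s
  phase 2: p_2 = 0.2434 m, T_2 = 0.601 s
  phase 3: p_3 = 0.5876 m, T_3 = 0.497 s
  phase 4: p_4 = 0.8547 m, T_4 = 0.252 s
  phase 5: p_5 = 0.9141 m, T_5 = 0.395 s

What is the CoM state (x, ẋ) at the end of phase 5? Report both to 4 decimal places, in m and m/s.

x = -0.5494, ẋ = -4.4710

phase 1: p=-0.1165, T=0.508, ωT=1.619707, cosh=2.624784, sinh=2.426827; start (x,ẋ)=(-0.120300, 0.269900) → end (x,ẋ)=(0.078958, 0.679026)
phase 2: p=0.2434, T=0.601, ωT=1.916228, cosh=3.471221, sinh=3.324060; start (x,ẋ)=(0.078958, 0.679026) → end (x,ẋ)=(0.380503, 0.614224)
phase 3: p=0.5876, T=0.497, ωT=1.584635, cosh=2.541266, sinh=2.336244; start (x,ẋ)=(0.380503, 0.614224) → end (x,ẋ)=(0.511374, 0.018268)
phase 4: p=0.8547, T=0.252, ωT=0.803477, cosh=1.340531, sinh=0.892761; start (x,ẋ)=(0.511374, 0.018268) → end (x,ẋ)=(0.399576, -0.952782)
phase 5: p=0.9141, T=0.395, ωT=1.259418, cosh=1.903595, sinh=1.619776; start (x,ẋ)=(0.399576, -0.952782) → end (x,ẋ)=(-0.549379, -4.470967)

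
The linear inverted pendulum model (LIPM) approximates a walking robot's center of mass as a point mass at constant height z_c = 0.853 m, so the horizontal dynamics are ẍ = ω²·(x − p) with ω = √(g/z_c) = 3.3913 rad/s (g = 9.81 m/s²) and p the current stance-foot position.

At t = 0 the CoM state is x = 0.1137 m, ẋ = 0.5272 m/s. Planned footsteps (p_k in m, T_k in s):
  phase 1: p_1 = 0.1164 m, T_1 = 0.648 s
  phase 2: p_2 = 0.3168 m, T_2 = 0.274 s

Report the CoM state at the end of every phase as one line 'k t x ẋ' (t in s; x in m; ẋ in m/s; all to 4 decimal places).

1 0.6480 0.7953 2.3618
2 0.9220 1.7615 5.1912

phase 1: p=0.1164, T=0.648, ωT=2.197562, cosh=4.557057, sinh=4.445984; start (x,ẋ)=(0.113700, 0.527200) → end (x,ẋ)=(0.795253, 2.361771)
phase 2: p=0.3168, T=0.274, ωT=0.929216, cosh=1.463693, sinh=1.068830; start (x,ẋ)=(0.795253, 2.361771) → end (x,ẋ)=(1.761464, 5.191170)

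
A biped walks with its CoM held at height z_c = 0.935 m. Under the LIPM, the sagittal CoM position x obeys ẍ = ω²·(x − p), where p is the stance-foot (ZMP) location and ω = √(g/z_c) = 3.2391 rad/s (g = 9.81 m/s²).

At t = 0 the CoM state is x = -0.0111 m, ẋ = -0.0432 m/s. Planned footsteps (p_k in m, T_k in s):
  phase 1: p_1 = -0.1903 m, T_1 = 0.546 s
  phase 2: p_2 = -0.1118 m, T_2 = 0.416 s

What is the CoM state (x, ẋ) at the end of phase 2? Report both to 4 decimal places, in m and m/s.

phase 1: p=-0.1903, T=0.546, ωT=1.768549, cosh=3.016459, sinh=2.845879; start (x,ẋ)=(-0.011100, -0.043200) → end (x,ẋ)=(0.312294, 1.521570)
phase 2: p=-0.1118, T=0.416, ωT=1.347466, cosh=2.053780, sinh=1.793882; start (x,ẋ)=(0.312294, 1.521570) → end (x,ẋ)=(1.601873, 5.589194)

x = 1.6019, ẋ = 5.5892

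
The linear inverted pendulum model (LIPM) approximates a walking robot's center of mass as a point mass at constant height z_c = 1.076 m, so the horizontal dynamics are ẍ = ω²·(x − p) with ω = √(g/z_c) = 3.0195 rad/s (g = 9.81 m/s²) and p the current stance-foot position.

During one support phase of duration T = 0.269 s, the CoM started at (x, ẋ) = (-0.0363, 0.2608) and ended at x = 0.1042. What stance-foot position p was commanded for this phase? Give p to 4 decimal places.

ωT = 3.0195·0.269 = 0.812246; cosh(ωT) = 1.348411, sinh(ωT) = 0.904551
x(T) = p + (x₀−p)·cosh(ωT) + (ẋ₀/ω)·sinh(ωT) ⇒ p·(1 − cosh) = x(T) − x₀·cosh − (ẋ₀/ω)·sinh
numerator   = 0.1042 − (-0.0363)·1.348411 − (0.2608/3.0195)·0.904551 = 0.075020
denominator = 1 − 1.348411 = -0.348411
p = 0.075020 / -0.348411 = -0.2153

p = -0.2153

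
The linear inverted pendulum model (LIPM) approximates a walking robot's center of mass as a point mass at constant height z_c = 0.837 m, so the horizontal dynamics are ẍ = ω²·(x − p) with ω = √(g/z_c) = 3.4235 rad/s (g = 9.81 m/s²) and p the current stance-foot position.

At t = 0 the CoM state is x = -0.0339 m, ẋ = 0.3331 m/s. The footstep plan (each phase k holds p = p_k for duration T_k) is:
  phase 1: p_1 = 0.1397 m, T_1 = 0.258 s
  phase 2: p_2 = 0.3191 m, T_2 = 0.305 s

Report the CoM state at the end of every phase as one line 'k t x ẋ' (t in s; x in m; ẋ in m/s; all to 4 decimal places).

1 0.2580 -0.0086 -0.1242
2 0.5630 -0.2492 -1.5944

phase 1: p=0.1397, T=0.258, ωT=0.883263, cosh=1.416106, sinh=1.002674; start (x,ẋ)=(-0.033900, 0.333100) → end (x,ẋ)=(-0.008578, -0.124204)
phase 2: p=0.3191, T=0.305, ωT=1.044168, cosh=1.596509, sinh=1.244524; start (x,ẋ)=(-0.008578, -0.124204) → end (x,ẋ)=(-0.249191, -1.594405)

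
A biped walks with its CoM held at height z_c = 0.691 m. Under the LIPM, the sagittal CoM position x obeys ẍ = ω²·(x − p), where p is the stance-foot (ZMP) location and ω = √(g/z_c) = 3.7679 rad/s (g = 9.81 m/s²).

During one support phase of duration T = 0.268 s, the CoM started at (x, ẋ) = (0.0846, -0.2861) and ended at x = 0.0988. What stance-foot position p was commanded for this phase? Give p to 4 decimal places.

p = -0.1040

ωT = 3.7679·0.268 = 1.009797; cosh(ωT) = 1.554669, sinh(ωT) = 1.190376
x(T) = p + (x₀−p)·cosh(ωT) + (ẋ₀/ω)·sinh(ωT) ⇒ p·(1 − cosh) = x(T) − x₀·cosh − (ẋ₀/ω)·sinh
numerator   = 0.0988 − (0.0846)·1.554669 − (-0.2861/3.7679)·1.190376 = 0.057661
denominator = 1 − 1.554669 = -0.554669
p = 0.057661 / -0.554669 = -0.1040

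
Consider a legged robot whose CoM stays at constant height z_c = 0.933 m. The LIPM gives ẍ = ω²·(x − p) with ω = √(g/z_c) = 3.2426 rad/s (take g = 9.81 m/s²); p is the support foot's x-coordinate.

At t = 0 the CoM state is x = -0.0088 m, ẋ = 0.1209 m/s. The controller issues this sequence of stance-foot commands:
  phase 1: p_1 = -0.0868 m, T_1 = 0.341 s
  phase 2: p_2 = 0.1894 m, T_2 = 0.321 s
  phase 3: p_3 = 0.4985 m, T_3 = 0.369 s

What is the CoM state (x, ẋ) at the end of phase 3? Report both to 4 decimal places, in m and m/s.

x = 0.2643, ẋ = -0.3656

phase 1: p=-0.0868, T=0.341, ωT=1.105727, cosh=1.676195, sinh=1.345224; start (x,ẋ)=(-0.008800, 0.120900) → end (x,ẋ)=(0.094100, 0.542890)
phase 2: p=0.1894, T=0.321, ωT=1.040875, cosh=1.592419, sinh=1.239273; start (x,ẋ)=(0.094100, 0.542890) → end (x,ẋ)=(0.245126, 0.481547)
phase 3: p=0.4985, T=0.369, ωT=1.196519, cosh=1.805413, sinh=1.503168; start (x,ẋ)=(0.245126, 0.481547) → end (x,ẋ)=(0.264286, -0.365595)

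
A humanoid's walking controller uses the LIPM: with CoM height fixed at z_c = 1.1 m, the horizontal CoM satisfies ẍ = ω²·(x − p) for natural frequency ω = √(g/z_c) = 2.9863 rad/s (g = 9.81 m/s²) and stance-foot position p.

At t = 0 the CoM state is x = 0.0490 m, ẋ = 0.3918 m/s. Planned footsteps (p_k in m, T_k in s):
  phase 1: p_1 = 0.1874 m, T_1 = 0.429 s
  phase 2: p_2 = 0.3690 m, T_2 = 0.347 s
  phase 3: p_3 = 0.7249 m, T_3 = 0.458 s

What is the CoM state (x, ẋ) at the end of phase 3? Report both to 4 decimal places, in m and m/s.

phase 1: p=0.1874, T=0.429, ωT=1.281123, cosh=1.939203, sinh=1.661477; start (x,ẋ)=(0.049000, 0.391800) → end (x,ẋ)=(0.136999, 0.073085)
phase 2: p=0.3690, T=0.347, ωT=1.036246, cosh=1.586700, sinh=1.231916; start (x,ẋ)=(0.136999, 0.073085) → end (x,ẋ)=(0.031033, -0.737540)
phase 3: p=0.7249, T=0.458, ωT=1.367725, cosh=2.090548, sinh=1.835862; start (x,ẋ)=(0.031033, -0.737540) → end (x,ẋ)=(-1.179074, -5.345944)

x = -1.1791, ẋ = -5.3459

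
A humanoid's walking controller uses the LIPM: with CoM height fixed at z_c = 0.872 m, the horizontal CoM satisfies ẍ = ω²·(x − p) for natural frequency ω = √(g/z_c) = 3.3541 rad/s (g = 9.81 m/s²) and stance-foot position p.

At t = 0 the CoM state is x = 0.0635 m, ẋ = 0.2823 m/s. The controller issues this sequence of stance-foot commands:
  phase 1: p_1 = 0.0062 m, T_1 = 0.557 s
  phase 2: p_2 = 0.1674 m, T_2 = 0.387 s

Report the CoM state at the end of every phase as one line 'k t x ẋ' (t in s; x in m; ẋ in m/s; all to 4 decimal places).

phase 1: p=0.0062, T=0.557, ωT=1.868234, cosh=3.315621, sinh=3.161225; start (x,ẋ)=(0.063500, 0.282300) → end (x,ẋ)=(0.462252, 1.543555)
phase 2: p=0.1674, T=0.387, ωT=1.298037, cosh=1.967584, sinh=1.694516; start (x,ẋ)=(0.462252, 1.543555) → end (x,ẋ)=(1.527361, 4.712886)

1 0.5570 0.4623 1.5436
2 0.9440 1.5274 4.7129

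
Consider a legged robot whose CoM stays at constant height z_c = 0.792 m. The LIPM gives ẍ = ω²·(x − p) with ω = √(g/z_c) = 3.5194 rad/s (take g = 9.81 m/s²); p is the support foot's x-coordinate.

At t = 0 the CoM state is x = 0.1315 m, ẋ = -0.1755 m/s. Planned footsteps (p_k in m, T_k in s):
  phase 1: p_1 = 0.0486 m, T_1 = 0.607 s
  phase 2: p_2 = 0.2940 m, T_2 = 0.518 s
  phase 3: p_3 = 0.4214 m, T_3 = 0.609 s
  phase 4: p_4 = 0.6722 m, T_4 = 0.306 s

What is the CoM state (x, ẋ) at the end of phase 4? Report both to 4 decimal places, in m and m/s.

x = 1.3231, ẋ = 2.6144

phase 1: p=0.0486, T=0.607, ωT=2.136276, cosh=4.292968, sinh=4.174875; start (x,ẋ)=(0.131500, -0.175500) → end (x,ẋ)=(0.196301, 0.464638)
phase 2: p=0.2940, T=0.518, ωT=1.823049, cosh=3.176119, sinh=3.014587; start (x,ẋ)=(0.196301, 0.464638) → end (x,ẋ)=(0.381688, 0.439204)
phase 3: p=0.4214, T=0.609, ωT=2.143315, cosh=4.322461, sinh=4.205196; start (x,ẋ)=(0.381688, 0.439204) → end (x,ẋ)=(0.774533, 1.310709)
phase 4: p=0.6722, T=0.306, ωT=1.076936, cosh=1.638155, sinh=1.297517; start (x,ẋ)=(0.774533, 1.310709) → end (x,ẋ)=(1.323064, 2.614447)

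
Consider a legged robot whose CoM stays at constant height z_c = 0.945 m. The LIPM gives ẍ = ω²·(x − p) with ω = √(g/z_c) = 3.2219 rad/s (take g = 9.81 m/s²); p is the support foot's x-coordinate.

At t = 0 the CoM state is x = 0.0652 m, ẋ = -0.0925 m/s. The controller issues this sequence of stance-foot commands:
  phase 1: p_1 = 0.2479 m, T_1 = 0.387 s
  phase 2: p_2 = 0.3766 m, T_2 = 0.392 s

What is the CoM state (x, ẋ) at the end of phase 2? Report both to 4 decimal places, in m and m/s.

x = -1.1759, ẋ = -4.8444

phase 1: p=0.2479, T=0.387, ωT=1.246875, cosh=1.883428, sinh=1.596026; start (x,ẋ)=(0.065200, -0.092500) → end (x,ẋ)=(-0.142024, -1.113704)
phase 2: p=0.3766, T=0.392, ωT=1.262985, cosh=1.909384, sinh=1.626576; start (x,ẋ)=(-0.142024, -1.113704) → end (x,ẋ)=(-1.175905, -4.844421)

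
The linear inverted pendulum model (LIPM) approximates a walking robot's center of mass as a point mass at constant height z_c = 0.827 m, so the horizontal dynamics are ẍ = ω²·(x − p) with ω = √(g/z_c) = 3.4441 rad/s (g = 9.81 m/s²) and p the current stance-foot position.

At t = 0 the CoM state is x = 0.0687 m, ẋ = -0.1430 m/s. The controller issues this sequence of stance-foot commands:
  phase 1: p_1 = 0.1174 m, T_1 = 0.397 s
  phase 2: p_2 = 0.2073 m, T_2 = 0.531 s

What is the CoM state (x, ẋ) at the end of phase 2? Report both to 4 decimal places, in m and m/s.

phase 1: p=0.1174, T=0.397, ωT=1.367308, cosh=2.089781, sinh=1.834989; start (x,ẋ)=(0.068700, -0.143000) → end (x,ẋ)=(-0.060562, -0.606617)
phase 2: p=0.2073, T=0.531, ωT=1.828817, cosh=3.193560, sinh=3.032957; start (x,ẋ)=(-0.060562, -0.606617) → end (x,ẋ)=(-1.182334, -4.735298)

x = -1.1823, ẋ = -4.7353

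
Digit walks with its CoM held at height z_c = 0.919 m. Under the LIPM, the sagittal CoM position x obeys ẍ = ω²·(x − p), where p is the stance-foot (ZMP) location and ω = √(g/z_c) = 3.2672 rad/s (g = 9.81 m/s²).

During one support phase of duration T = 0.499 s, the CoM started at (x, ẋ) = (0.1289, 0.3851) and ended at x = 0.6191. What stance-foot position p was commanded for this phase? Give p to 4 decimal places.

ωT = 3.2672·0.499 = 1.630333; cosh(ωT) = 2.650719, sinh(ωT) = 2.454855
x(T) = p + (x₀−p)·cosh(ωT) + (ẋ₀/ω)·sinh(ωT) ⇒ p·(1 − cosh) = x(T) − x₀·cosh − (ẋ₀/ω)·sinh
numerator   = 0.6191 − (0.1289)·2.650719 − (0.3851/3.2672)·2.454855 = -0.011928
denominator = 1 − 2.650719 = -1.650719
p = -0.011928 / -1.650719 = 0.0072

p = 0.0072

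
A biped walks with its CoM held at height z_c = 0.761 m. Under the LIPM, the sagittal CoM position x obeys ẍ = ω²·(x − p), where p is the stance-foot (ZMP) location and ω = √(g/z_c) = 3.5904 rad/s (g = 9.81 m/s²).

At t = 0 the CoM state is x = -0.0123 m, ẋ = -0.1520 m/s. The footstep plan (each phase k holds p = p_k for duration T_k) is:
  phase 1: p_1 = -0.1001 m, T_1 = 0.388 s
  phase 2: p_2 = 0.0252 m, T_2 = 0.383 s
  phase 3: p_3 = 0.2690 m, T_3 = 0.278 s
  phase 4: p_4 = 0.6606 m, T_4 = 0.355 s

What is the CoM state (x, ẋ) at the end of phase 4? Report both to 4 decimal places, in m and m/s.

phase 1: p=-0.1001, T=0.388, ωT=1.393075, cosh=2.137763, sinh=1.889452; start (x,ẋ)=(-0.012300, -0.152000) → end (x,ẋ)=(0.007605, 0.270686)
phase 2: p=0.0252, T=0.383, ωT=1.375123, cosh=2.104186, sinh=1.851378; start (x,ẋ)=(0.007605, 0.270686) → end (x,ẋ)=(0.127756, 0.452618)
phase 3: p=0.2690, T=0.278, ωT=0.998131, cosh=1.540887, sinh=1.172320; start (x,ẋ)=(0.127756, 0.452618) → end (x,ẋ)=(0.199145, 0.102923)
phase 4: p=0.6606, T=0.355, ωT=1.274592, cosh=1.928393, sinh=1.648848; start (x,ẋ)=(0.199145, 0.102923) → end (x,ẋ)=(-0.182000, -2.533346)

x = -0.1820, ẋ = -2.5333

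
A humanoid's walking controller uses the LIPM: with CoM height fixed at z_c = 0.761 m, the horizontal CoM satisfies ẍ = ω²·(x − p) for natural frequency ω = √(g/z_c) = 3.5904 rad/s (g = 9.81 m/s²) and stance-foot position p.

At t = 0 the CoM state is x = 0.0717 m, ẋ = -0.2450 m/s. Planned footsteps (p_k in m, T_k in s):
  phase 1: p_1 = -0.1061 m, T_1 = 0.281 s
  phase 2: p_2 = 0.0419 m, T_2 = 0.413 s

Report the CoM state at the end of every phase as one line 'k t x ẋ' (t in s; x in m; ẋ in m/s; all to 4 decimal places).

phase 1: p=-0.1061, T=0.281, ωT=1.008902, cosh=1.553604, sinh=1.188985; start (x,ẋ)=(0.071700, -0.245000) → end (x,ẋ)=(0.088997, 0.378383)
phase 2: p=0.0419, T=0.413, ωT=1.482835, cosh=2.316206, sinh=2.089213; start (x,ẋ)=(0.088997, 0.378383) → end (x,ẋ)=(0.371164, 1.229696)

1 0.2810 0.0890 0.3784
2 0.6940 0.3712 1.2297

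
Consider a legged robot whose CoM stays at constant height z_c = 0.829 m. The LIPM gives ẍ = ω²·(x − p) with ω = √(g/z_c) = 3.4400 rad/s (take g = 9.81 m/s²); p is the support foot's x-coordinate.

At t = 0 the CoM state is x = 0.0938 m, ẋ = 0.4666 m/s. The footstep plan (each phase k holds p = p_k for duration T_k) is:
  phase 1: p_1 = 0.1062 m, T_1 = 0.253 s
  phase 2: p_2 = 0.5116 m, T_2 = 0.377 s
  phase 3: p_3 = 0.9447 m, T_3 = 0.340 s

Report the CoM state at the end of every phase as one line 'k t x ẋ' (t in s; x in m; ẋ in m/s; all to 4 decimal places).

phase 1: p=0.1062, T=0.253, ωT=0.870320, cosh=1.403246, sinh=0.984429; start (x,ẋ)=(0.093800, 0.466600) → end (x,ẋ)=(0.222327, 0.612763)
phase 2: p=0.5116, T=0.377, ωT=1.296880, cosh=1.965625, sinh=1.692241; start (x,ẋ)=(0.222327, 0.612763) → end (x,ẋ)=(0.244435, -0.479485)
phase 3: p=0.9447, T=0.340, ωT=1.169600, cosh=1.765598, sinh=1.455106; start (x,ẋ)=(0.244435, -0.479485) → end (x,ẋ)=(-0.494506, -4.351800)

1 0.2530 0.2223 0.6128
2 0.6300 0.2444 -0.4795
3 0.9700 -0.4945 -4.3518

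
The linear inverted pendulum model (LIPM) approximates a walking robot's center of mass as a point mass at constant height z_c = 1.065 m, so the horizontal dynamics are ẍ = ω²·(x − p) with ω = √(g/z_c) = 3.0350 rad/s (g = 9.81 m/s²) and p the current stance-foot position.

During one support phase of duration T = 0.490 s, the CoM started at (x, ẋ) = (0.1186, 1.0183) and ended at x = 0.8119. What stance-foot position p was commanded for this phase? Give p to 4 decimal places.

p = 0.1269

ωT = 3.0350·0.490 = 1.487150; cosh(ωT) = 2.325242, sinh(ωT) = 2.099226
x(T) = p + (x₀−p)·cosh(ωT) + (ẋ₀/ω)·sinh(ωT) ⇒ p·(1 − cosh) = x(T) − x₀·cosh − (ẋ₀/ω)·sinh
numerator   = 0.8119 − (0.1186)·2.325242 − (1.0183/3.0350)·2.099226 = -0.168204
denominator = 1 − 2.325242 = -1.325242
p = -0.168204 / -1.325242 = 0.1269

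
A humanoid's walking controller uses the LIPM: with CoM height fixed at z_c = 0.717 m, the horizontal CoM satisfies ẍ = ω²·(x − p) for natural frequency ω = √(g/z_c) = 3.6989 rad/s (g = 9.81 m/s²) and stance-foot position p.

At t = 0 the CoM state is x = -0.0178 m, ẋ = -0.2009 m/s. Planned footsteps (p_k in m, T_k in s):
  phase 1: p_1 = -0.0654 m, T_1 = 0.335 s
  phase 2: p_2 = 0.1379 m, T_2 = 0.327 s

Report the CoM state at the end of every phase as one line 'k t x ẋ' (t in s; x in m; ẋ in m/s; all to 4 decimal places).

1 0.3350 -0.0622 -0.0975
2 0.6620 -0.2676 -1.3081

phase 1: p=-0.0654, T=0.335, ωT=1.239132, cosh=1.871125, sinh=1.581489; start (x,ẋ)=(-0.017800, -0.200900) → end (x,ẋ)=(-0.062231, -0.097460)
phase 2: p=0.1379, T=0.327, ωT=1.209540, cosh=1.825139, sinh=1.526805; start (x,ẋ)=(-0.062231, -0.097460) → end (x,ẋ)=(-0.267595, -1.308115)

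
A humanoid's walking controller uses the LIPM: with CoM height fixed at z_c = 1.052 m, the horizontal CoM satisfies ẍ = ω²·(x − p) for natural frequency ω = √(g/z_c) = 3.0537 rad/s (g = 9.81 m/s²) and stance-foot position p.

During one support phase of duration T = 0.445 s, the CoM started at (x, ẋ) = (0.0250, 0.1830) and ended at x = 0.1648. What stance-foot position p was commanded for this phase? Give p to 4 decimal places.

p = -0.0037

ωT = 3.0537·0.445 = 1.358896; cosh(ωT) = 2.074420, sinh(ωT) = 1.817476
x(T) = p + (x₀−p)·cosh(ωT) + (ẋ₀/ω)·sinh(ωT) ⇒ p·(1 − cosh) = x(T) − x₀·cosh − (ẋ₀/ω)·sinh
numerator   = 0.1648 − (0.0250)·2.074420 − (0.1830/3.0537)·1.817476 = 0.004023
denominator = 1 − 2.074420 = -1.074420
p = 0.004023 / -1.074420 = -0.0037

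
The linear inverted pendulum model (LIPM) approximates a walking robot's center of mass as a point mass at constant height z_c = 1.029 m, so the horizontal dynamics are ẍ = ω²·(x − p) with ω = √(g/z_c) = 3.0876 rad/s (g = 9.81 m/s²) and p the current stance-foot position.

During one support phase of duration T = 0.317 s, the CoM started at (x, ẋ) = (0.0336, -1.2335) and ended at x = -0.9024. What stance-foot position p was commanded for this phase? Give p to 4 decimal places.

p = 0.9584

ωT = 3.0876·0.317 = 0.978769; cosh(ωT) = 1.518476, sinh(ωT) = 1.142703
x(T) = p + (x₀−p)·cosh(ωT) + (ẋ₀/ω)·sinh(ωT) ⇒ p·(1 − cosh) = x(T) − x₀·cosh − (ẋ₀/ω)·sinh
numerator   = -0.9024 − (0.0336)·1.518476 − (-1.2335/3.0876)·1.142703 = -0.496910
denominator = 1 − 1.518476 = -0.518476
p = -0.496910 / -0.518476 = 0.9584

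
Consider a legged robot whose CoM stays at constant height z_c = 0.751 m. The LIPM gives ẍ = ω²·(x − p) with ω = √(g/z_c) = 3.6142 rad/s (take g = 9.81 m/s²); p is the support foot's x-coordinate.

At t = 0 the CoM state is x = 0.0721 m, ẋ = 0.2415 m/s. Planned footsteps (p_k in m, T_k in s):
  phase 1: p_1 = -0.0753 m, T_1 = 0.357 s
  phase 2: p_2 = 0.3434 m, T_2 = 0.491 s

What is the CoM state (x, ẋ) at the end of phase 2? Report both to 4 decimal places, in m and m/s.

phase 1: p=-0.0753, T=0.357, ωT=1.290269, cosh=1.954481, sinh=1.679284; start (x,ẋ)=(0.072100, 0.241500) → end (x,ẋ)=(0.325000, 1.366617)
phase 2: p=0.3434, T=0.491, ωT=1.774572, cosh=3.033657, sinh=2.864101; start (x,ẋ)=(0.325000, 1.366617) → end (x,ẋ)=(1.370567, 3.955381)

x = 1.3706, ẋ = 3.9554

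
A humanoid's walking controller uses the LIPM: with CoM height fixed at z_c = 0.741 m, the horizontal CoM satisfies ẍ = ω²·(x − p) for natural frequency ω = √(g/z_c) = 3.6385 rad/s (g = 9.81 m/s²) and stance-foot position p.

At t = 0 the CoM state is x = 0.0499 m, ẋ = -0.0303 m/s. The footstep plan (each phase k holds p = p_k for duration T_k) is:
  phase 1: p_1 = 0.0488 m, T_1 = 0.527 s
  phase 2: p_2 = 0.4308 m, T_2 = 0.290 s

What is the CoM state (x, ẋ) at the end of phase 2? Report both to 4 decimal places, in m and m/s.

phase 1: p=0.0488, T=0.527, ωT=1.917490, cosh=3.475416, sinh=3.328440; start (x,ẋ)=(0.049900, -0.030300) → end (x,ẋ)=(0.024905, -0.091984)
phase 2: p=0.4308, T=0.290, ωT=1.055165, cosh=1.610292, sinh=1.262157; start (x,ẋ)=(0.024905, -0.091984) → end (x,ẋ)=(-0.254718, -2.012136)

x = -0.2547, ẋ = -2.0121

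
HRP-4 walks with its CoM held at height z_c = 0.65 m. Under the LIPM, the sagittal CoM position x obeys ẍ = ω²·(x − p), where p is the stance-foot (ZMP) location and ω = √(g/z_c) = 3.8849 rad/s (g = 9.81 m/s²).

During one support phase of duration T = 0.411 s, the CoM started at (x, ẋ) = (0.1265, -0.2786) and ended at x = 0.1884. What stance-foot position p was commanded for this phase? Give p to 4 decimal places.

ωT = 3.8849·0.411 = 1.596694; cosh(ωT) = 2.569625, sinh(ωT) = 2.367060
x(T) = p + (x₀−p)·cosh(ωT) + (ẋ₀/ω)·sinh(ωT) ⇒ p·(1 − cosh) = x(T) − x₀·cosh − (ẋ₀/ω)·sinh
numerator   = 0.1884 − (0.1265)·2.569625 − (-0.2786/3.8849)·2.367060 = 0.033093
denominator = 1 − 2.569625 = -1.569625
p = 0.033093 / -1.569625 = -0.0211

p = -0.0211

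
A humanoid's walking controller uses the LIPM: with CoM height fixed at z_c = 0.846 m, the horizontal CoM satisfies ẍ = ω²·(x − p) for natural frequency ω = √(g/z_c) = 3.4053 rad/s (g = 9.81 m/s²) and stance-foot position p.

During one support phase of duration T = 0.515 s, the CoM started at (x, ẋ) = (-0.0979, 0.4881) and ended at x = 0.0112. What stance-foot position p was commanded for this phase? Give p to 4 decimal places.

ωT = 3.4053·0.515 = 1.753729; cosh(ωT) = 2.974616, sinh(ωT) = 2.801489
x(T) = p + (x₀−p)·cosh(ωT) + (ẋ₀/ω)·sinh(ωT) ⇒ p·(1 − cosh) = x(T) − x₀·cosh − (ẋ₀/ω)·sinh
numerator   = 0.0112 − (-0.0979)·2.974616 − (0.4881/3.4053)·2.801489 = -0.099138
denominator = 1 − 2.974616 = -1.974616
p = -0.099138 / -1.974616 = 0.0502

p = 0.0502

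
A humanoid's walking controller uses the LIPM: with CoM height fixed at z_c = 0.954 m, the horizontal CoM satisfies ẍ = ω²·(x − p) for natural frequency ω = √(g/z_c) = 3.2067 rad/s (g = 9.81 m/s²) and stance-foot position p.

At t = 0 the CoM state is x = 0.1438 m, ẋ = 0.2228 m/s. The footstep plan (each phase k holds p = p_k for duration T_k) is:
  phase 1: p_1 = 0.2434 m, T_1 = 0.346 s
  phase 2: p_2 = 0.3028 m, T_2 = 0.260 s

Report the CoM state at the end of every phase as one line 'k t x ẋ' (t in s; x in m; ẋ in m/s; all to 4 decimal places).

1 0.3460 0.1698 -0.0571
2 0.6060 0.1043 -0.4762

phase 1: p=0.2434, T=0.346, ωT=1.109518, cosh=1.681307, sinh=1.351590; start (x,ẋ)=(0.143800, 0.222800) → end (x,ẋ)=(0.169850, -0.057085)
phase 2: p=0.3028, T=0.260, ωT=0.833742, cosh=1.368169, sinh=0.933748; start (x,ẋ)=(0.169850, -0.057085) → end (x,ẋ)=(0.104279, -0.476189)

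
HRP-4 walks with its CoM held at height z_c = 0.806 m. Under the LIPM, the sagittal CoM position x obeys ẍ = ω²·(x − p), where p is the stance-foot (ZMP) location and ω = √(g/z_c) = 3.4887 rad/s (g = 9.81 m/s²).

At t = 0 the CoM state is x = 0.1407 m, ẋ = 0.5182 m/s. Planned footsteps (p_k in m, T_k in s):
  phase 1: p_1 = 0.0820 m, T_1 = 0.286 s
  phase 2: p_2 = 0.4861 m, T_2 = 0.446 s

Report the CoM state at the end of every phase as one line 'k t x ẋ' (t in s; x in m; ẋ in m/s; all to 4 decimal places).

1 0.2860 0.3465 1.0382
2 0.7320 0.8143 1.4670

phase 1: p=0.0820, T=0.286, ωT=0.997768, cosh=1.540462, sinh=1.171760; start (x,ẋ)=(0.140700, 0.518200) → end (x,ẋ)=(0.346475, 1.038228)
phase 2: p=0.4861, T=0.446, ωT=1.555960, cosh=2.475311, sinh=2.264324; start (x,ẋ)=(0.346475, 1.038228) → end (x,ẋ)=(0.814341, 1.466959)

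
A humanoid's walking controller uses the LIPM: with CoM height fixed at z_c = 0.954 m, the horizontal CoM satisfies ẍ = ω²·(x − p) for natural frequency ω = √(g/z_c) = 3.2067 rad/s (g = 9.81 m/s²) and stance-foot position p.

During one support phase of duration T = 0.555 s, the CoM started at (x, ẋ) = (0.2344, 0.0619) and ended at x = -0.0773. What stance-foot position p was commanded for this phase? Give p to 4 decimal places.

p = 0.4137

ωT = 3.2067·0.555 = 1.779719; cosh(ωT) = 3.048437, sinh(ωT) = 2.879751
x(T) = p + (x₀−p)·cosh(ωT) + (ẋ₀/ω)·sinh(ωT) ⇒ p·(1 − cosh) = x(T) − x₀·cosh − (ẋ₀/ω)·sinh
numerator   = -0.0773 − (0.2344)·3.048437 − (0.0619/3.2067)·2.879751 = -0.847442
denominator = 1 − 3.048437 = -2.048437
p = -0.847442 / -2.048437 = 0.4137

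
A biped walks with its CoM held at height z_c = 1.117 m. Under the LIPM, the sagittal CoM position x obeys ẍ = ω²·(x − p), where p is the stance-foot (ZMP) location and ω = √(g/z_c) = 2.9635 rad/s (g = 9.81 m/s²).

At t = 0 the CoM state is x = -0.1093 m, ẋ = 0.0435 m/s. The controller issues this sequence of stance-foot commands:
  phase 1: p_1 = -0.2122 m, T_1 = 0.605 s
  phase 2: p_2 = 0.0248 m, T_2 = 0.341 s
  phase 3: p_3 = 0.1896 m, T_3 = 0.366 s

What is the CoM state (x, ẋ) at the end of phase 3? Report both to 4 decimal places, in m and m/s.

x = 1.8113, ẋ = 5.0519

phase 1: p=-0.2122, T=0.605, ωT=1.792917, cosh=3.086713, sinh=2.920239; start (x,ẋ)=(-0.109300, 0.043500) → end (x,ẋ)=(0.148288, 1.024782)
phase 2: p=0.0248, T=0.341, ωT=1.010554, cosh=1.555569, sinh=1.191552; start (x,ẋ)=(0.148288, 1.024782) → end (x,ẋ)=(0.628934, 2.030175)
phase 3: p=0.1896, T=0.366, ωT=1.084641, cosh=1.648200, sinh=1.310177; start (x,ẋ)=(0.628934, 2.030175) → end (x,ẋ)=(1.811260, 5.051941)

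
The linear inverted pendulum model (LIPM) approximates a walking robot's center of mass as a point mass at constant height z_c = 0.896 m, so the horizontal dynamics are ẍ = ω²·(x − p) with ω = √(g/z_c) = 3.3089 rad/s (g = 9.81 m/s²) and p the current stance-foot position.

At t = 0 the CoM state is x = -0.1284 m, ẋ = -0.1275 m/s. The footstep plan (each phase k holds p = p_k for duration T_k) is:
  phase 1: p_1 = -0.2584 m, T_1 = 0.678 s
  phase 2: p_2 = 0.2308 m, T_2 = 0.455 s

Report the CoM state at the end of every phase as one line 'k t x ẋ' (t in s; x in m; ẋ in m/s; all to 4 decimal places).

phase 1: p=-0.2584, T=0.678, ωT=2.243434, cosh=4.765869, sinh=4.659776; start (x,ẋ)=(-0.128400, -0.127500) → end (x,ẋ)=(0.181610, 1.396787)
phase 2: p=0.2308, T=0.455, ωT=1.505550, cosh=2.364262, sinh=2.142367; start (x,ẋ)=(0.181610, 1.396787) → end (x,ẋ)=(1.018861, 2.953672)

1 0.6780 0.1816 1.3968
2 1.1330 1.0189 2.9537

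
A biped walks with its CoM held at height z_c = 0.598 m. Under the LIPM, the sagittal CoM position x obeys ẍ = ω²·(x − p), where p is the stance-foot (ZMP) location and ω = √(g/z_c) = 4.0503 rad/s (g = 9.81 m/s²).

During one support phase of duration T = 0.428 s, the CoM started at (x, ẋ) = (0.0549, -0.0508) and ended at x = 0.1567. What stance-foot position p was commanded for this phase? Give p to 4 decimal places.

ωT = 4.0503·0.428 = 1.733528; cosh(ωT) = 2.918626, sinh(ωT) = 2.741966
x(T) = p + (x₀−p)·cosh(ωT) + (ẋ₀/ω)·sinh(ωT) ⇒ p·(1 − cosh) = x(T) − x₀·cosh − (ẋ₀/ω)·sinh
numerator   = 0.1567 − (0.0549)·2.918626 − (-0.0508/4.0503)·2.741966 = 0.030858
denominator = 1 − 2.918626 = -1.918626
p = 0.030858 / -1.918626 = -0.0161

p = -0.0161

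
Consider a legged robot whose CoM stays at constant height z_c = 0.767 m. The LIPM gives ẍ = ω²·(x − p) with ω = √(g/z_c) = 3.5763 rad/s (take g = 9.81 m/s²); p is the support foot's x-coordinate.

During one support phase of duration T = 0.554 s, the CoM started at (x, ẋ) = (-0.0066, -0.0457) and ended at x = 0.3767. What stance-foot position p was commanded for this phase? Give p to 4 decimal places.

p = -0.1657

ωT = 3.5763·0.554 = 1.981270; cosh(ωT) = 3.694921, sinh(ωT) = 3.557027
x(T) = p + (x₀−p)·cosh(ωT) + (ẋ₀/ω)·sinh(ωT) ⇒ p·(1 − cosh) = x(T) − x₀·cosh − (ẋ₀/ω)·sinh
numerator   = 0.3767 − (-0.0066)·3.694921 − (-0.0457/3.5763)·3.557027 = 0.446540
denominator = 1 − 3.694921 = -2.694921
p = 0.446540 / -2.694921 = -0.1657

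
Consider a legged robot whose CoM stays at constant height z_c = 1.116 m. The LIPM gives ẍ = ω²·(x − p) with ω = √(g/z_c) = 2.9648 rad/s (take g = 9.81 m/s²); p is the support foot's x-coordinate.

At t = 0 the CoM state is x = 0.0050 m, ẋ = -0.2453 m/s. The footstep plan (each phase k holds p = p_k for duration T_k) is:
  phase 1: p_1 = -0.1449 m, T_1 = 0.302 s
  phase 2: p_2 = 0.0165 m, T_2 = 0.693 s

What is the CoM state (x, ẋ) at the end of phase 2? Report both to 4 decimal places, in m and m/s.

x = 0.0241, ẋ = 0.0477

phase 1: p=-0.1449, T=0.302, ωT=0.895370, cosh=1.428349, sinh=1.019892; start (x,ẋ)=(0.005000, -0.245300) → end (x,ẋ)=(-0.015174, 0.102890)
phase 2: p=0.0165, T=0.693, ωT=2.054606, cosh=3.965954, sinh=3.837811; start (x,ẋ)=(-0.015174, 0.102890) → end (x,ẋ)=(0.024070, 0.047662)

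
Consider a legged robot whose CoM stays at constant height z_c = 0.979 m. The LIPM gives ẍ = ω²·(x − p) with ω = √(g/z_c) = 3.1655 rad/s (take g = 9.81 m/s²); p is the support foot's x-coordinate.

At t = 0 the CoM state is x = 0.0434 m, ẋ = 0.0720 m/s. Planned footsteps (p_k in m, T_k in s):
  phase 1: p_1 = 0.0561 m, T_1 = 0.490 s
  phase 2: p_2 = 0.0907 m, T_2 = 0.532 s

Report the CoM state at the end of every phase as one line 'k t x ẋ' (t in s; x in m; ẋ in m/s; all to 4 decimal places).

1 0.4900 0.0760 0.0869
2 1.0220 0.1212 0.1213

phase 1: p=0.0561, T=0.490, ωT=1.551095, cosh=2.464324, sinh=2.252308; start (x,ẋ)=(0.043400, 0.072000) → end (x,ẋ)=(0.076032, 0.086884)
phase 2: p=0.0907, T=0.532, ωT=1.684046, cosh=2.786465, sinh=2.600844; start (x,ẋ)=(0.076032, 0.086884) → end (x,ẋ)=(0.121215, 0.121342)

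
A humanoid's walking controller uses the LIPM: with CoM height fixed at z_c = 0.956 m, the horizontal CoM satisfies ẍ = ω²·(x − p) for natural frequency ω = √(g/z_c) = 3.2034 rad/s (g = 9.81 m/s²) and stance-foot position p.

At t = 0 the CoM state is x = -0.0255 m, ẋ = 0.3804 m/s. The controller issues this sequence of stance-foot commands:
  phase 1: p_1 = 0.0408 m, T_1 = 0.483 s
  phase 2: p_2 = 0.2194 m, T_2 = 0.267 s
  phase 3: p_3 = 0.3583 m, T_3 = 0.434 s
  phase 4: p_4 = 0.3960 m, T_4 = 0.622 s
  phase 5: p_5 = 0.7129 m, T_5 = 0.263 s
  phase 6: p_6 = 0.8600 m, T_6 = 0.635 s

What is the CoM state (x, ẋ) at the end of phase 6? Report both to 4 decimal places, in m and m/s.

phase 1: p=0.0408, T=0.483, ωT=1.547242, cosh=2.455664, sinh=2.242830; start (x,ẋ)=(-0.025500, 0.380400) → end (x,ẋ)=(0.144323, 0.457790)
phase 2: p=0.2194, T=0.267, ωT=0.855308, cosh=1.388625, sinh=0.963473; start (x,ẋ)=(0.144323, 0.457790) → end (x,ẋ)=(0.252834, 0.403982)
phase 3: p=0.3583, T=0.434, ωT=1.390276, cosh=2.132482, sinh=1.883475; start (x,ẋ)=(0.252834, 0.403982) → end (x,ẋ)=(0.370921, 0.225151)
phase 4: p=0.3960, T=0.622, ωT=1.992515, cosh=3.735153, sinh=3.598801; start (x,ẋ)=(0.370921, 0.225151) → end (x,ẋ)=(0.555267, 0.551851)
phase 5: p=0.7129, T=0.263, ωT=0.842494, cosh=1.376393, sinh=0.945758; start (x,ẋ)=(0.555267, 0.551851) → end (x,ẋ)=(0.658862, 0.281994)
phase 6: p=0.8600, T=0.635, ωT=2.034159, cosh=3.888305, sinh=3.757514; start (x,ẋ)=(0.658862, 0.281994) → end (x,ẋ)=(0.408687, -1.324584)

x = 0.4087, ẋ = -1.3246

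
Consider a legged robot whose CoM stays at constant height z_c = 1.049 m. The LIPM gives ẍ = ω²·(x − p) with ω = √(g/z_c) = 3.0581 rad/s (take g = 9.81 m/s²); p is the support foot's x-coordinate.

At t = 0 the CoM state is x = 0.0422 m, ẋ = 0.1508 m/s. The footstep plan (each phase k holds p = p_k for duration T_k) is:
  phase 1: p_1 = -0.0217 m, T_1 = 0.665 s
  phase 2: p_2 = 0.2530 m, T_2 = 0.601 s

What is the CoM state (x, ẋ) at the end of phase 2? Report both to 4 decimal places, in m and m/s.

phase 1: p=-0.0217, T=0.665, ωT=2.033637, cosh=3.886342, sinh=3.755483; start (x,ẋ)=(0.042200, 0.150800) → end (x,ẋ)=(0.411826, 1.319929)
phase 2: p=0.2530, T=0.601, ωT=1.837918, cosh=3.221296, sinh=3.062147; start (x,ẋ)=(0.411826, 1.319929) → end (x,ẋ)=(2.086303, 5.739188)

x = 2.0863, ẋ = 5.7392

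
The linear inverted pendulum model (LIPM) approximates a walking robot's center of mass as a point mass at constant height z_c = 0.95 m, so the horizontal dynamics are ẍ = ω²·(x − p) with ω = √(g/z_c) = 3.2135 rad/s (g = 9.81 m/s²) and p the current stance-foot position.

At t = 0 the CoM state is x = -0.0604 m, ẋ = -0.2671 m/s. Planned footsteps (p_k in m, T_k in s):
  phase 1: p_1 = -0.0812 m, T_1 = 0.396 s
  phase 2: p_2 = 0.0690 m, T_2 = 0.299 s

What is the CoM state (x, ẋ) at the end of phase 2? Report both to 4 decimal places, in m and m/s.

phase 1: p=-0.0812, T=0.396, ωT=1.272546, cosh=1.925024, sinh=1.644906; start (x,ẋ)=(-0.060400, -0.267100) → end (x,ẋ)=(-0.177881, -0.404227)
phase 2: p=0.0690, T=0.299, ωT=0.960836, cosh=1.498227, sinh=1.115655; start (x,ẋ)=(-0.177881, -0.404227) → end (x,ẋ)=(-0.441222, -1.490731)

x = -0.4412, ẋ = -1.4907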